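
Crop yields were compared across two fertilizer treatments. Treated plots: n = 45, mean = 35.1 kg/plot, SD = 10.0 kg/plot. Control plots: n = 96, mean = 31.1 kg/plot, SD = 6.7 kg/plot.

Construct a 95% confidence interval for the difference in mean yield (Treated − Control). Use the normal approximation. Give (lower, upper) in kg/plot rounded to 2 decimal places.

Per-group SEs: s₁/√n₁ = 10.0/√45 = 1.4907, s₂/√n₂ = 6.7/√96 = 0.6838.
Unpooled SE of the difference: √(2.22218649 + 0.46758244) = 1.6401.
Margin of error = z* · SE = 1.960 × 1.6401 = 3.2146.
x̄₁ − x̄₂ = 35.1 − 31.1 = 4.0000.
CI: 4.0000 ± 3.2146 = (0.79, 7.21).

(0.79, 7.21)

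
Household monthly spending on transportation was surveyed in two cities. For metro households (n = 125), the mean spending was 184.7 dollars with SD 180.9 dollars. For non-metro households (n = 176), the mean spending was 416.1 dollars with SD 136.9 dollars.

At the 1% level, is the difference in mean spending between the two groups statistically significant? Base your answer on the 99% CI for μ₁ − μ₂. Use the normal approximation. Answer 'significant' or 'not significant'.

Per-group SEs: s₁/√n₁ = 180.9/√125 = 16.1802, s₂/√n₂ = 136.9/√176 = 10.3192.
Unpooled SE of the difference: √(261.79887204 + 106.48588864) = 19.1907.
Margin of error = z* · SE = 2.576 × 19.1907 = 49.4352.
x̄₁ − x̄₂ = 184.7 − 416.1 = -231.4000.
CI: -231.4000 ± 49.4352 = (-280.8352, -181.9648).
The interval (-280.8352, -181.9648) does not contain 0, so the difference is significant.

significant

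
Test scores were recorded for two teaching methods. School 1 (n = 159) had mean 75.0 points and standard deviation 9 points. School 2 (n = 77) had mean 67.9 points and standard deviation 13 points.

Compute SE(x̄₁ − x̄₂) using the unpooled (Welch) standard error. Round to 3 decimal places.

Per-group SEs: s₁/√n₁ = 9/√159 = 0.7137, s₂/√n₂ = 13/√77 = 1.4815.
Unpooled SE of the difference: √(0.50936769 + 2.19484225) = 1.6444.

1.644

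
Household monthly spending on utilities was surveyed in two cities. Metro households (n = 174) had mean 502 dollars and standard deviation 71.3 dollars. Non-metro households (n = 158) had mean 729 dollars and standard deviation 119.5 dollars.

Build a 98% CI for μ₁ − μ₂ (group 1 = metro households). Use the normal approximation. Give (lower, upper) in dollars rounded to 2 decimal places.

(-252.44, -201.56)

SE₁ = s₁/√n₁ = 71.3/√174 = 5.4052; SE₂ = 119.5/√158 = 9.5069.
Independent samples, unequal variances: SE_diff = √(SE₁² + SE₂²) = √(29.21618704 + 90.38114761) = 10.9361.
z* = 2.326, so margin of error = 2.326 × 10.9361 = 25.4374.
Difference in means = 502 − 729 = -227.0000.
-227.0000 ± 25.4374 → (-252.44, -201.56).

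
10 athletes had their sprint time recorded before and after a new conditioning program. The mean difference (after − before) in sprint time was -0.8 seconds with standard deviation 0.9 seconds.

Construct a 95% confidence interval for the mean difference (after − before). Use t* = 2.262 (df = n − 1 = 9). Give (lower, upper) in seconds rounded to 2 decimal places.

(-1.44, -0.16)

This is a matched-pairs design, so SE = s_d/√n = 0.9/√10 = 0.2846.
Margin = 2.262 × 0.2846 = 0.6438; the interval is -0.8 ± 0.6438 = (-1.44, -0.16).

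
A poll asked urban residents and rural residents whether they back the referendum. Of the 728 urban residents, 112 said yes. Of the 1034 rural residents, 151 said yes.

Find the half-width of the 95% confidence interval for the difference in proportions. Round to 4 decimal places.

0.0339

First, p̂₁ = 112/728 = 0.1538; p̂₂ = 151/1034 = 0.1460.
The two standard errors are √(0.1538×0.8462/728) = 0.01337 and √(0.1460×0.8540/1034) = 0.01098.
Because the samples are independent, SE_diff = √(0.01337² + 0.01098²) = 0.01730.
Using z* = 1.960 for 95%, ME = 1.960 × 0.01730 = 0.03391.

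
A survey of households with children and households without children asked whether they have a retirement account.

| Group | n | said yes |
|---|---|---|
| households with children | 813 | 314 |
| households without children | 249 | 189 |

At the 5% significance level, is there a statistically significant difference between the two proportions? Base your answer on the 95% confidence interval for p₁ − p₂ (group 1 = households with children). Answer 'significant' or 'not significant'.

p̂₁ = 314/813 = 0.3862 and p̂₂ = 189/249 = 0.7590.
SE₁ = √(p̂₁(1−p̂₁)/n₁) = √(0.3862·0.6138/813) = 0.01708; SE₂ = √(0.7590·0.2410/249) = 0.02710.
Independent samples: SE of the difference = √(SE₁² + SE₂²) = √(0.0002917264 + 0.00073441) = 0.03203.
z* for 95% confidence is 1.960, so the margin of error is 1.960 × 0.03203 = 0.06278.
Point estimate p̂₁ − p̂₂ = 0.3862 − 0.7590 = -0.3728.
-0.3728 ± 0.06278 → (-0.43558, -0.31002).
The interval (-0.43558, -0.31002) does not contain 0, so the difference is significant.

significant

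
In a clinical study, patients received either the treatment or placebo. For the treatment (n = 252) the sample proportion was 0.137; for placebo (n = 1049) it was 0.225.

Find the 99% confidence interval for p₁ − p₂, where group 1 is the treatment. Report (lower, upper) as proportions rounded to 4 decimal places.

(-0.1529, -0.0231)

Each SE is √(p̂(1−p̂)/n): √(0.1370·0.8630/252) = 0.02166 and √(0.2250·0.7750/1049) = 0.01289.
SE(p̂₁ − p̂₂) = √(SE₁² + SE₂²) = √(0.0004691556 + 0.0001661521) = 0.02521, since the two samples are independent.
At 99% confidence z* = 2.576; margin = 2.576 × 0.02521 = 0.06494.
The difference is 0.1370 − 0.2250 = -0.0880, so the interval is -0.0880 ± 0.06494 = (-0.1529, -0.0231).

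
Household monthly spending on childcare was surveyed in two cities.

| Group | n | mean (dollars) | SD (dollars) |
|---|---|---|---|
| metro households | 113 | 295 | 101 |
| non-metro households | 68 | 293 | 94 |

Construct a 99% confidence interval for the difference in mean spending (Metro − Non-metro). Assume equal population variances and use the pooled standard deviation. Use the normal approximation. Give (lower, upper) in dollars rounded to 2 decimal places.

Pooled variance s_p² = [112·101² + 67·94²] / (113+68−2) = 9690.0782, so s_p = 98.4382.
SE_diff = s_p·√(1/n₁ + 1/n₂) = 98.4382·√(1/113 + 1/68) = 15.1081.
z* = 2.576; margin = 2.576 × 15.1081 = 38.9185.
Difference = 295 − 293 = 2.0000.
2.0000 ± 38.9185 → (-36.92, 40.92).

(-36.92, 40.92)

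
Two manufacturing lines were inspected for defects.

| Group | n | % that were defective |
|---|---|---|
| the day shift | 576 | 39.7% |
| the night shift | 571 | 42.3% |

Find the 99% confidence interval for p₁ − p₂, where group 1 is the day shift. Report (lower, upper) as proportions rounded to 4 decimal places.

(-0.1008, 0.0488)

The two standard errors are √(0.3970×0.6030/576) = 0.02039 and √(0.4230×0.5770/571) = 0.02067.
Because the samples are independent, SE_diff = √(0.02039² + 0.02067²) = 0.02903.
Using z* = 2.576 for 99%, ME = 2.576 × 0.02903 = 0.07478.
p̂₁ − p̂₂ = -0.0260; interval -0.0260 ± 0.07478 gives (-0.1008, 0.0488).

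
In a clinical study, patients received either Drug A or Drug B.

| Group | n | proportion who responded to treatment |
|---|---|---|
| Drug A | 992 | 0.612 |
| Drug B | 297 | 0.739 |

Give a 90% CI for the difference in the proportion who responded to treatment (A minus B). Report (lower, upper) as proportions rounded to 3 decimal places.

Each SE is √(p̂(1−p̂)/n): √(0.6120·0.3880/992) = 0.01547 and √(0.7390·0.2610/297) = 0.02548.
SE(p̂₁ − p̂₂) = √(SE₁² + SE₂²) = √(0.0002393209 + 0.0006492304) = 0.02981, since the two samples are independent.
At 90% confidence z* = 1.645; margin = 1.645 × 0.02981 = 0.04904.
The difference is 0.6120 − 0.7390 = -0.1270, so the interval is -0.1270 ± 0.04904 = (-0.176, -0.078).

(-0.176, -0.078)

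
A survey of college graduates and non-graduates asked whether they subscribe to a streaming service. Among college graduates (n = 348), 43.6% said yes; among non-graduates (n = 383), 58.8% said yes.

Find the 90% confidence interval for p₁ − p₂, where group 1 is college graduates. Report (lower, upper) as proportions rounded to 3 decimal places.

(-0.212, -0.092)

The two standard errors are √(0.4360×0.5640/348) = 0.02658 and √(0.5880×0.4120/383) = 0.02515.
Because the samples are independent, SE_diff = √(0.02658² + 0.02515²) = 0.03659.
Using z* = 1.645 for 90%, ME = 1.645 × 0.03659 = 0.06019.
p̂₁ − p̂₂ = -0.1520; interval -0.1520 ± 0.06019 gives (-0.212, -0.092).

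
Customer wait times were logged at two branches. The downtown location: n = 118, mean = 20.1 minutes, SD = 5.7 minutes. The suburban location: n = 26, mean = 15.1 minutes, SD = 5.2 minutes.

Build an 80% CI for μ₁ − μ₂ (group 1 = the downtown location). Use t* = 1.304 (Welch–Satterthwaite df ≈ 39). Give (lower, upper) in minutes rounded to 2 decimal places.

(3.50, 6.50)

SE₁ = s₁/√n₁ = 5.7/√118 = 0.5247; SE₂ = 5.2/√26 = 1.0198.
Independent samples, unequal variances: SE_diff = √(SE₁² + SE₂²) = √(0.27531009 + 1.03999204) = 1.1469.
t* = 1.304, so margin of error = 1.304 × 1.1469 = 1.4956.
Difference in means = 20.1 − 15.1 = 5.0000.
5.0000 ± 1.4956 → (3.50, 6.50).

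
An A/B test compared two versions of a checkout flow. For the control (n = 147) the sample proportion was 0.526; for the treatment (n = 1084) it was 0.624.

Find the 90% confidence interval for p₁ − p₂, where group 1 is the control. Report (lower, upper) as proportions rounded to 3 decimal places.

SE₁ = √(p̂₁(1−p̂₁)/n₁) = √(0.5260·0.4740/147) = 0.04118; SE₂ = √(0.6240·0.3760/1084) = 0.01471.
Independent samples: SE of the difference = √(SE₁² + SE₂²) = √(0.0016957924 + 0.0002163841) = 0.04373.
z* for 90% confidence is 1.645, so the margin of error is 1.645 × 0.04373 = 0.07194.
Point estimate p̂₁ − p̂₂ = 0.5260 − 0.6240 = -0.0980.
-0.0980 ± 0.07194 → (-0.170, -0.026).

(-0.170, -0.026)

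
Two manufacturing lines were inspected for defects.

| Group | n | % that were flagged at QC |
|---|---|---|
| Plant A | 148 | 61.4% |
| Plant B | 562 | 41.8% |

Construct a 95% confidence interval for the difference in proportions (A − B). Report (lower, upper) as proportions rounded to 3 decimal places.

(0.108, 0.284)

The two standard errors are √(0.6140×0.3860/148) = 0.04002 and √(0.4180×0.5820/562) = 0.02081.
Because the samples are independent, SE_diff = √(0.04002² + 0.02081²) = 0.04511.
Using z* = 1.960 for 95%, ME = 1.960 × 0.04511 = 0.08842.
p̂₁ − p̂₂ = 0.1960; interval 0.1960 ± 0.08842 gives (0.108, 0.284).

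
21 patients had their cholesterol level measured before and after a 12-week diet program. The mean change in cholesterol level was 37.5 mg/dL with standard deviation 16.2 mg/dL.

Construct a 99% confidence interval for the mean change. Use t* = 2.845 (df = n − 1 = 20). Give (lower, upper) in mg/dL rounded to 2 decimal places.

This is a matched-pairs design, so SE = s_d/√n = 16.2/√21 = 3.5351.
Margin = 2.845 × 3.5351 = 10.0574; the interval is 37.5 ± 10.0574 = (27.44, 47.56).

(27.44, 47.56)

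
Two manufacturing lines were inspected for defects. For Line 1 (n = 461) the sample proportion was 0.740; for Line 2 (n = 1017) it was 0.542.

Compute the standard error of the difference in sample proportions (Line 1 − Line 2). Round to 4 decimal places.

The two standard errors are √(0.7400×0.2600/461) = 0.02043 and √(0.5420×0.4580/1017) = 0.01562.
Because the samples are independent, SE_diff = √(0.02043² + 0.01562²) = 0.02572.

0.0257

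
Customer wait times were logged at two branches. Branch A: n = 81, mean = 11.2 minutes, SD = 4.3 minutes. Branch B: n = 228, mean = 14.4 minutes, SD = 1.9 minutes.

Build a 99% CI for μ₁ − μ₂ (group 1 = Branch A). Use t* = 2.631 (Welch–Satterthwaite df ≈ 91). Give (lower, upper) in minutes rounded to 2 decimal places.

(-4.50, -1.90)

SE₁ = s₁/√n₁ = 4.3/√81 = 0.4778; SE₂ = 1.9/√228 = 0.1258.
Independent samples, unequal variances: SE_diff = √(SE₁² + SE₂²) = √(0.22829284 + 0.01582564) = 0.4941.
t* = 2.631, so margin of error = 2.631 × 0.4941 = 1.3000.
Difference in means = 11.2 − 14.4 = -3.2000.
-3.2000 ± 1.3000 → (-4.50, -1.90).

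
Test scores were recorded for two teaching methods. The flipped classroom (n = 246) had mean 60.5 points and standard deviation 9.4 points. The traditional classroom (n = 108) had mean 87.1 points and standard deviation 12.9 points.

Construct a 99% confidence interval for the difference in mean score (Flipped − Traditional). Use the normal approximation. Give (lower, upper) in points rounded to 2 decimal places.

(-30.15, -23.05)

Per-group SEs: s₁/√n₁ = 9.4/√246 = 0.5993, s₂/√n₂ = 12.9/√108 = 1.2413.
Unpooled SE of the difference: √(0.35916049 + 1.54082569) = 1.3784.
Margin of error = z* · SE = 2.576 × 1.3784 = 3.5508.
x̄₁ − x̄₂ = 60.5 − 87.1 = -26.6000.
CI: -26.6000 ± 3.5508 = (-30.15, -23.05).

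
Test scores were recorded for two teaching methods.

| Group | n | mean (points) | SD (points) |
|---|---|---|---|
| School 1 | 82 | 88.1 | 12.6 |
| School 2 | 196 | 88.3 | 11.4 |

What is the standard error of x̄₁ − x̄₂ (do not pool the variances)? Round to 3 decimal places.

1.612

Standard errors of each mean: 12.6/√82 = 1.3914 and 11.4/√196 = 0.8143.
SE(x̄₁ − x̄₂) = √(1.3914² + 0.8143²) = 1.6122 for independent samples with unequal variances.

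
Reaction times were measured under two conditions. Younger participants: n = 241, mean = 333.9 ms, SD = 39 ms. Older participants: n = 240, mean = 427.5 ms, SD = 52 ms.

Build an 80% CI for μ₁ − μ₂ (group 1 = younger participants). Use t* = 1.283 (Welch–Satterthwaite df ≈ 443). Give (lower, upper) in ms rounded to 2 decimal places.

(-98.98, -88.22)

SE₁ = s₁/√n₁ = 39/√241 = 2.5122; SE₂ = 52/√240 = 3.3566.
Independent samples, unequal variances: SE_diff = √(SE₁² + SE₂²) = √(6.31114884 + 11.26676356) = 4.1926.
t* = 1.283, so margin of error = 1.283 × 4.1926 = 5.3791.
Difference in means = 333.9 − 427.5 = -93.6000.
-93.6000 ± 5.3791 → (-98.98, -88.22).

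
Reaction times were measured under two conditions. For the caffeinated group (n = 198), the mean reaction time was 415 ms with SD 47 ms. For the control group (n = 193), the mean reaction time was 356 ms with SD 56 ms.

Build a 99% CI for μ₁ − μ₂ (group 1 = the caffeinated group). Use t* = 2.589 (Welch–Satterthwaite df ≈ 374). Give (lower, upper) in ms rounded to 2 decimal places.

(45.45, 72.55)

Standard errors of each mean: 47/√198 = 3.3401 and 56/√193 = 4.0310.
SE(x̄₁ − x̄₂) = √(3.3401² + 4.0310²) = 5.2350 for independent samples with unequal variances.
With t* = 2.589, the margin is 2.589 × 5.2350 = 13.5534.
x̄₁ − x̄₂ = 415 − 356 = 59.0000; the interval is 59.0000 ± 13.5534 = (45.45, 72.55).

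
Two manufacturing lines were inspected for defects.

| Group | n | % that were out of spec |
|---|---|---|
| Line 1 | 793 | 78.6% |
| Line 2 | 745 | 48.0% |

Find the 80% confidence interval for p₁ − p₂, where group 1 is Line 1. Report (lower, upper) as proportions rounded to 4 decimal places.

(0.2760, 0.3360)

SE₁ = √(p̂₁(1−p̂₁)/n₁) = √(0.7860·0.2140/793) = 0.01456; SE₂ = √(0.4800·0.5200/745) = 0.01830.
Independent samples: SE of the difference = √(SE₁² + SE₂²) = √(0.0002119936 + 0.00033489) = 0.02339.
z* for 80% confidence is 1.282, so the margin of error is 1.282 × 0.02339 = 0.02999.
Point estimate p̂₁ − p̂₂ = 0.7860 − 0.4800 = 0.3060.
0.3060 ± 0.02999 → (0.2760, 0.3360).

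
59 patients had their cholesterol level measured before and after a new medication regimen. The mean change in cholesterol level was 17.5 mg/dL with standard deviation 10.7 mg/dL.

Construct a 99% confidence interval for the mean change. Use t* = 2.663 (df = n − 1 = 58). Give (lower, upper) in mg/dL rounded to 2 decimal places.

(13.79, 21.21)

This is a matched-pairs design, so SE = s_d/√n = 10.7/√59 = 1.3930.
Margin = 2.663 × 1.3930 = 3.7096; the interval is 17.5 ± 3.7096 = (13.79, 21.21).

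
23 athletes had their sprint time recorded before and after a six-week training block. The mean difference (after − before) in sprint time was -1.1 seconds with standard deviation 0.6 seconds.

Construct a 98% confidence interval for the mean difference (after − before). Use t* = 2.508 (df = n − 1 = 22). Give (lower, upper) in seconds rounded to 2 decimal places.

(-1.41, -0.79)

Paired design: SE = s_d/√n = 0.6/√23 = 0.1251.
t* = 2.508; margin of error = 2.508 × 0.1251 = 0.3138.
-1.1 ± 0.3138 → (-1.41, -0.79).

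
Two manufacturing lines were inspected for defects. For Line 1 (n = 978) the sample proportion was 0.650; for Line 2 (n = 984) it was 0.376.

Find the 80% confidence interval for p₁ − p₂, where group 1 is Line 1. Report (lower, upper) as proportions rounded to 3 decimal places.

Each SE is √(p̂(1−p̂)/n): √(0.6500·0.3500/978) = 0.01525 and √(0.3760·0.6240/984) = 0.01544.
SE(p̂₁ − p̂₂) = √(SE₁² + SE₂²) = √(0.0002325625 + 0.0002383936) = 0.02170, since the two samples are independent.
At 80% confidence z* = 1.282; margin = 1.282 × 0.02170 = 0.02782.
The difference is 0.6500 − 0.3760 = 0.2740, so the interval is 0.2740 ± 0.02782 = (0.246, 0.302).

(0.246, 0.302)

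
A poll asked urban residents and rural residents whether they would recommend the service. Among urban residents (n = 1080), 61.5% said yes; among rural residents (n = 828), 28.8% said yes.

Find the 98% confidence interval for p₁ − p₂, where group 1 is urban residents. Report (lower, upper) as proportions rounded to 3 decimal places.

Each SE is √(p̂(1−p̂)/n): √(0.6150·0.3850/1080) = 0.01481 and √(0.2880·0.7120/828) = 0.01574.
SE(p̂₁ − p̂₂) = √(SE₁² + SE₂²) = √(0.0002193361 + 0.0002477476) = 0.02161, since the two samples are independent.
At 98% confidence z* = 2.326; margin = 2.326 × 0.02161 = 0.05026.
The difference is 0.6150 − 0.2880 = 0.3270, so the interval is 0.3270 ± 0.05026 = (0.277, 0.377).

(0.277, 0.377)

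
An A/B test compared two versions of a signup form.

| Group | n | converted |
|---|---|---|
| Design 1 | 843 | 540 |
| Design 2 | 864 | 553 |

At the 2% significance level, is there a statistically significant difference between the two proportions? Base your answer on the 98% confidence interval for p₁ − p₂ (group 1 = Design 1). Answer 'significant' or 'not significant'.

not significant

First, p̂₁ = 540/843 = 0.6406; p̂₂ = 553/864 = 0.6400.
The two standard errors are √(0.6406×0.3594/843) = 0.01653 and √(0.6400×0.3600/864) = 0.01633.
Because the samples are independent, SE_diff = √(0.01653² + 0.01633²) = 0.02324.
Using z* = 2.326 for 98%, ME = 2.326 × 0.02324 = 0.05406.
p̂₁ − p̂₂ = 0.0006; interval 0.0006 ± 0.05406 gives (-0.05346, 0.05466).
The interval (-0.05346, 0.05466) contains 0, so the difference is not significant.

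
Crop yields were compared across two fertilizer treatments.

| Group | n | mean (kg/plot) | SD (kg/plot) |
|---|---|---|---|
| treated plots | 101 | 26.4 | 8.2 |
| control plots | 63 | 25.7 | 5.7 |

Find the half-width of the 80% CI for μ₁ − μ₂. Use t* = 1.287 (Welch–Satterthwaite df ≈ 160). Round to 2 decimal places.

1.40

SE₁ = s₁/√n₁ = 8.2/√101 = 0.8159; SE₂ = 5.7/√63 = 0.7181.
Independent samples, unequal variances: SE_diff = √(SE₁² + SE₂²) = √(0.66569281 + 0.51566761) = 1.0869.
t* = 1.287, so margin of error = 1.287 × 1.0869 = 1.3988.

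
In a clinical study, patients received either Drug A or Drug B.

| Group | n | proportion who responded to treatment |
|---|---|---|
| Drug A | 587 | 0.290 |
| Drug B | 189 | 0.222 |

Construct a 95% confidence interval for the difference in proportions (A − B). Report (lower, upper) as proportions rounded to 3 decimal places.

(-0.002, 0.138)

The two standard errors are √(0.2900×0.7100/587) = 0.01873 and √(0.2220×0.7780/189) = 0.03023.
Because the samples are independent, SE_diff = √(0.01873² + 0.03023²) = 0.03556.
Using z* = 1.960 for 95%, ME = 1.960 × 0.03556 = 0.06970.
p̂₁ − p̂₂ = 0.0680; interval 0.0680 ± 0.06970 gives (-0.002, 0.138).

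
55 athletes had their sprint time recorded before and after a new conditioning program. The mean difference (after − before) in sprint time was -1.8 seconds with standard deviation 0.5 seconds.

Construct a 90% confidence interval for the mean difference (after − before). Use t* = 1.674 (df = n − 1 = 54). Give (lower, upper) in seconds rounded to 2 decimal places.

(-1.91, -1.69)

Paired design: SE = s_d/√n = 0.5/√55 = 0.0674.
t* = 1.674; margin of error = 1.674 × 0.0674 = 0.1128.
-1.8 ± 0.1128 → (-1.91, -1.69).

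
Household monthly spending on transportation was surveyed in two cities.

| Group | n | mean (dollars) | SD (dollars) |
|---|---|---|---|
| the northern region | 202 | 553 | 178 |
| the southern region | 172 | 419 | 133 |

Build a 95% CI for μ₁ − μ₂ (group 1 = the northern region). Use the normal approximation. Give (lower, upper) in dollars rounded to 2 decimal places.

(102.41, 165.59)

SE₁ = s₁/√n₁ = 178/√202 = 12.5240; SE₂ = 133/√172 = 10.1412.
Independent samples, unequal variances: SE_diff = √(SE₁² + SE₂²) = √(156.850576 + 102.84393744) = 16.1150.
z* = 1.960, so margin of error = 1.960 × 16.1150 = 31.5854.
Difference in means = 553 − 419 = 134.0000.
134.0000 ± 31.5854 → (102.41, 165.59).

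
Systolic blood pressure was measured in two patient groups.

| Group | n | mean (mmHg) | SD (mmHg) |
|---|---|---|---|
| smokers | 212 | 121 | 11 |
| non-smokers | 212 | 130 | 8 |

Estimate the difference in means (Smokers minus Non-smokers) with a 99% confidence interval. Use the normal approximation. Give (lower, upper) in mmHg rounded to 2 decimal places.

Standard errors of each mean: 11/√212 = 0.7555 and 8/√212 = 0.5494.
SE(x̄₁ − x̄₂) = √(0.7555² + 0.5494²) = 0.9341 for independent samples with unequal variances.
With z* = 2.576, the margin is 2.576 × 0.9341 = 2.4062.
x̄₁ − x̄₂ = 121 − 130 = -9.0000; the interval is -9.0000 ± 2.4062 = (-11.41, -6.59).

(-11.41, -6.59)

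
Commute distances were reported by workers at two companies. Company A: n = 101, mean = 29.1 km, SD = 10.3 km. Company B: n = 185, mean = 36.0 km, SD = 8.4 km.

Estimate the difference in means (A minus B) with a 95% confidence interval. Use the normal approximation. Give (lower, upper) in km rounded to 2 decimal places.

SE₁ = s₁/√n₁ = 10.3/√101 = 1.0249; SE₂ = 8.4/√185 = 0.6176.
Independent samples, unequal variances: SE_diff = √(SE₁² + SE₂²) = √(1.05042001 + 0.38142976) = 1.1966.
z* = 1.960, so margin of error = 1.960 × 1.1966 = 2.3453.
Difference in means = 29.1 − 36.0 = -6.9000.
-6.9000 ± 2.3453 → (-9.25, -4.55).

(-9.25, -4.55)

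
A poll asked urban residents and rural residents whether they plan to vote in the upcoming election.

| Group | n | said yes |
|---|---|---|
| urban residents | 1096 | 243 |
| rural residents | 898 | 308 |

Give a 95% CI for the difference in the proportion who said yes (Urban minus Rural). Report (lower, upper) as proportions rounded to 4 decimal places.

Sample proportions: 243/1096 = 0.2217, 308/898 = 0.3430.
Each SE is √(p̂(1−p̂)/n): √(0.2217·0.7783/1096) = 0.01255 and √(0.3430·0.6570/898) = 0.01584.
SE(p̂₁ − p̂₂) = √(SE₁² + SE₂²) = √(0.0001575025 + 0.0002509056) = 0.02021, since the two samples are independent.
At 95% confidence z* = 1.960; margin = 1.960 × 0.02021 = 0.03961.
The difference is 0.2217 − 0.3430 = -0.1213, so the interval is -0.1213 ± 0.03961 = (-0.1609, -0.0817).

(-0.1609, -0.0817)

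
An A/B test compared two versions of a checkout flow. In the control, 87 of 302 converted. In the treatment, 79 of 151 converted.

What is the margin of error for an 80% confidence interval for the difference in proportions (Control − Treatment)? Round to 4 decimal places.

First, p̂₁ = 87/302 = 0.2881; p̂₂ = 79/151 = 0.5232.
The two standard errors are √(0.2881×0.7119/302) = 0.02606 and √(0.5232×0.4768/151) = 0.04065.
Because the samples are independent, SE_diff = √(0.02606² + 0.04065²) = 0.04829.
Using z* = 1.282 for 80%, ME = 1.282 × 0.04829 = 0.06191.

0.0619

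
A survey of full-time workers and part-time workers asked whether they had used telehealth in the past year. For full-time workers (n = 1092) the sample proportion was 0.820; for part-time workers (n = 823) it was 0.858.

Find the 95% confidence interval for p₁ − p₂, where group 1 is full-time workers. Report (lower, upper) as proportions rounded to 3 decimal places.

The two standard errors are √(0.8200×0.1800/1092) = 0.01163 and √(0.8580×0.1420/823) = 0.01217.
Because the samples are independent, SE_diff = √(0.01163² + 0.01217²) = 0.01683.
Using z* = 1.960 for 95%, ME = 1.960 × 0.01683 = 0.03299.
p̂₁ − p̂₂ = -0.0380; interval -0.0380 ± 0.03299 gives (-0.071, -0.005).

(-0.071, -0.005)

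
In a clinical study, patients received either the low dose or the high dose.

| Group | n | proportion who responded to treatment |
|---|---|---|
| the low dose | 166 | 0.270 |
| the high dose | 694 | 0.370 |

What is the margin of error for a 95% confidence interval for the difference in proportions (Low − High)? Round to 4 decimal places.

0.0765

The two standard errors are √(0.2700×0.7300/166) = 0.03446 and √(0.3700×0.6300/694) = 0.01833.
Because the samples are independent, SE_diff = √(0.03446² + 0.01833²) = 0.03903.
Using z* = 1.960 for 95%, ME = 1.960 × 0.03903 = 0.07650.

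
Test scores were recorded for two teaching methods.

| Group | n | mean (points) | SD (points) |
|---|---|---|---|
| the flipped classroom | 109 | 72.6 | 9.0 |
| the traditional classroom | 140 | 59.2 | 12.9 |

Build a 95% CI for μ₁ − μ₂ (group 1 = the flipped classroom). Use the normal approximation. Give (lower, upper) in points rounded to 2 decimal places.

Standard errors of each mean: 9.0/√109 = 0.8620 and 12.9/√140 = 1.0902.
SE(x̄₁ − x̄₂) = √(0.8620² + 1.0902²) = 1.3898 for independent samples with unequal variances.
With z* = 1.960, the margin is 1.960 × 1.3898 = 2.7240.
x̄₁ − x̄₂ = 72.6 − 59.2 = 13.4000; the interval is 13.4000 ± 2.7240 = (10.68, 16.12).

(10.68, 16.12)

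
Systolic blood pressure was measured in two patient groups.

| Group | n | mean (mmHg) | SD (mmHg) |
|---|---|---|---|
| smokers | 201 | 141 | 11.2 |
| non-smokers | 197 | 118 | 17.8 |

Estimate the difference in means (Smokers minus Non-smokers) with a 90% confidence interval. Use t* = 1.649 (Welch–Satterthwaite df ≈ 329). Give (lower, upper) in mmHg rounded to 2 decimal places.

Per-group SEs: s₁/√n₁ = 11.2/√201 = 0.7900, s₂/√n₂ = 17.8/√197 = 1.2682.
Unpooled SE of the difference: √(0.6241 + 1.60833124) = 1.4941.
Margin of error = t* · SE = 1.649 × 1.4941 = 2.4638.
x̄₁ − x̄₂ = 141 − 118 = 23.0000.
CI: 23.0000 ± 2.4638 = (20.54, 25.46).

(20.54, 25.46)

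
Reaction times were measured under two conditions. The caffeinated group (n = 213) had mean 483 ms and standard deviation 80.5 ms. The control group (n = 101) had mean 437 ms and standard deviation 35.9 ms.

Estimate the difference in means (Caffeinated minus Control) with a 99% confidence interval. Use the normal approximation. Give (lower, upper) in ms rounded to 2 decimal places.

Per-group SEs: s₁/√n₁ = 80.5/√213 = 5.5158, s₂/√n₂ = 35.9/√101 = 3.5722.
Unpooled SE of the difference: √(30.42404964 + 12.76061284) = 6.5715.
Margin of error = z* · SE = 2.576 × 6.5715 = 16.9282.
x̄₁ − x̄₂ = 483 − 437 = 46.0000.
CI: 46.0000 ± 16.9282 = (29.07, 62.93).

(29.07, 62.93)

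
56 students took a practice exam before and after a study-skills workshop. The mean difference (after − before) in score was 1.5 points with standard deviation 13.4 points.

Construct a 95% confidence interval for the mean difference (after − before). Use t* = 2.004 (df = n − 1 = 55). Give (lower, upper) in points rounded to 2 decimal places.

This is a matched-pairs design, so SE = s_d/√n = 13.4/√56 = 1.7907.
Margin = 2.004 × 1.7907 = 3.5886; the interval is 1.5 ± 3.5886 = (-2.09, 5.09).

(-2.09, 5.09)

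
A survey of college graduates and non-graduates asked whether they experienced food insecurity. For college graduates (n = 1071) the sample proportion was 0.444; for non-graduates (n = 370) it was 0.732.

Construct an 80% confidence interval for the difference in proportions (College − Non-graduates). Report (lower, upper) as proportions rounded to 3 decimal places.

(-0.323, -0.253)

The two standard errors are √(0.4440×0.5560/1071) = 0.01518 and √(0.7320×0.2680/370) = 0.02303.
Because the samples are independent, SE_diff = √(0.01518² + 0.02303²) = 0.02758.
Using z* = 1.282 for 80%, ME = 1.282 × 0.02758 = 0.03536.
p̂₁ − p̂₂ = -0.2880; interval -0.2880 ± 0.03536 gives (-0.323, -0.253).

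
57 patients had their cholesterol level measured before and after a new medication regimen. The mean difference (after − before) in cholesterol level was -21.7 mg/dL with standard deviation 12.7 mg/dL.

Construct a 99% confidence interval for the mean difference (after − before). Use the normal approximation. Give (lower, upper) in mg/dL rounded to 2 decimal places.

Paired design: SE = s_d/√n = 12.7/√57 = 1.6822.
z* = 2.576; margin of error = 2.576 × 1.6822 = 4.3333.
-21.7 ± 4.3333 → (-26.03, -17.37).

(-26.03, -17.37)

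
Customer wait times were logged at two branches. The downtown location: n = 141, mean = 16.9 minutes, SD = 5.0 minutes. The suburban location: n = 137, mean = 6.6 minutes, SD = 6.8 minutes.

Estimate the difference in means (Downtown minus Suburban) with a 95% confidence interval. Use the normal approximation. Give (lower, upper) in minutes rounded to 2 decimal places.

SE₁ = s₁/√n₁ = 5.0/√141 = 0.4211; SE₂ = 6.8/√137 = 0.5810.
Independent samples, unequal variances: SE_diff = √(SE₁² + SE₂²) = √(0.17732521 + 0.337561) = 0.7176.
z* = 1.960, so margin of error = 1.960 × 0.7176 = 1.4065.
Difference in means = 16.9 − 6.6 = 10.3000.
10.3000 ± 1.4065 → (8.89, 11.71).

(8.89, 11.71)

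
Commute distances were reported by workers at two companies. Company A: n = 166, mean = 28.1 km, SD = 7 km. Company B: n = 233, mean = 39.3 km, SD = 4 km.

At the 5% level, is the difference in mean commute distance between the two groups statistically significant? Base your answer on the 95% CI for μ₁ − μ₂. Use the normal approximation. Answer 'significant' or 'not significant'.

significant

SE₁ = s₁/√n₁ = 7/√166 = 0.5433; SE₂ = 4/√233 = 0.2620.
Independent samples, unequal variances: SE_diff = √(SE₁² + SE₂²) = √(0.29517489 + 0.068644) = 0.6032.
z* = 1.960, so margin of error = 1.960 × 0.6032 = 1.1823.
Difference in means = 28.1 − 39.3 = -11.2000.
-11.2000 ± 1.1823 → (-12.3823, -10.0177).
The interval (-12.3823, -10.0177) does not contain 0, so the difference is significant.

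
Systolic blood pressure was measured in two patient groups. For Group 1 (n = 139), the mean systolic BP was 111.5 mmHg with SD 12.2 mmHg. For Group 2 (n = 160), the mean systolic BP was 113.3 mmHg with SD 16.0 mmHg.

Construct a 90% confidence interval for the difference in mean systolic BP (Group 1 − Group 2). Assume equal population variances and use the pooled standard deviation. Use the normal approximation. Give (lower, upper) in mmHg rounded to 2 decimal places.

s_p = √[((n₁−1)s₁² + (n₂−1)s₂²)/(n₁+n₂−2)] = √[(138·12.2² + 159·16.0²)/297] = 14.3600.
SE = 14.3600·√(1/139 + 1/160) = 1.6650.
With z* = 1.645, margin = 1.645 × 1.6650 = 2.7389.
x̄₁ − x̄₂ = 111.5 − 113.3 = -1.8000; interval -1.8000 ± 2.7389 = (-4.54, 0.94).

(-4.54, 0.94)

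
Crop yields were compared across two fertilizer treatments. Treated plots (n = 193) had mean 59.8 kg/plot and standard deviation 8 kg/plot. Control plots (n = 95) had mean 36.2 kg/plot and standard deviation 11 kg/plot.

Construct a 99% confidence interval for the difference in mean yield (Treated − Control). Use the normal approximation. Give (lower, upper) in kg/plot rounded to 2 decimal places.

(20.34, 26.86)

SE₁ = s₁/√n₁ = 8/√193 = 0.5759; SE₂ = 11/√95 = 1.1286.
Independent samples, unequal variances: SE_diff = √(SE₁² + SE₂²) = √(0.33166081 + 1.27373796) = 1.2670.
z* = 2.576, so margin of error = 2.576 × 1.2670 = 3.2638.
Difference in means = 59.8 − 36.2 = 23.6000.
23.6000 ± 3.2638 → (20.34, 26.86).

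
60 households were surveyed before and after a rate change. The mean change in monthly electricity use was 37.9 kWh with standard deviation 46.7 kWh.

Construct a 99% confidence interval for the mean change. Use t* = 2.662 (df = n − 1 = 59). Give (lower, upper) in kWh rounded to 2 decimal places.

Paired design: SE = s_d/√n = 46.7/√60 = 6.0289.
t* = 2.662; margin of error = 2.662 × 6.0289 = 16.0489.
37.9 ± 16.0489 → (21.85, 53.95).

(21.85, 53.95)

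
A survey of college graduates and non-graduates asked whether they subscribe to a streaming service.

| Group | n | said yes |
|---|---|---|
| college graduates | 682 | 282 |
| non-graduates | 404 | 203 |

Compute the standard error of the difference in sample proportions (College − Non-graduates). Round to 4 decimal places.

0.0312

Sample proportions: 282/682 = 0.4135, 203/404 = 0.5025.
Each SE is √(p̂(1−p̂)/n): √(0.4135·0.5865/682) = 0.01886 and √(0.5025·0.4975/404) = 0.02488.
SE(p̂₁ − p̂₂) = √(SE₁² + SE₂²) = √(0.0003556996 + 0.0006190144) = 0.03122, since the two samples are independent.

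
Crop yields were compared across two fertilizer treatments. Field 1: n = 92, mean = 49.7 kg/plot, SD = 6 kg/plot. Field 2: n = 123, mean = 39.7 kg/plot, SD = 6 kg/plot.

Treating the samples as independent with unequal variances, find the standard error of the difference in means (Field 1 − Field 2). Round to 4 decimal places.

0.8270

SE₁ = s₁/√n₁ = 6/√92 = 0.6255; SE₂ = 6/√123 = 0.5410.
Independent samples, unequal variances: SE_diff = √(SE₁² + SE₂²) = √(0.39125025 + 0.292681) = 0.8270.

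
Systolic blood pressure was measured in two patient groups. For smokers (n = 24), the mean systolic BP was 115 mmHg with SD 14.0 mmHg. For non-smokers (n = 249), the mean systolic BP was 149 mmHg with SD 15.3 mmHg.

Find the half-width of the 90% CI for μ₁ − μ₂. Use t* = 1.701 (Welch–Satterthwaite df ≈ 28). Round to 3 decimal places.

5.133

SE₁ = s₁/√n₁ = 14.0/√24 = 2.8577; SE₂ = 15.3/√249 = 0.9696.
Independent samples, unequal variances: SE_diff = √(SE₁² + SE₂²) = √(8.16644929 + 0.94012416) = 3.0177.
t* = 1.701, so margin of error = 1.701 × 3.0177 = 5.1331.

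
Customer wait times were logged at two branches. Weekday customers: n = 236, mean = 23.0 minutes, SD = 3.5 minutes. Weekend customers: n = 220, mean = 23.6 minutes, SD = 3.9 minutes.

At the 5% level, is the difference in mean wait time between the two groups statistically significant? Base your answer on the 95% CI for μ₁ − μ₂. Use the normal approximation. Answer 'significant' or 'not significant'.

not significant

Standard errors of each mean: 3.5/√236 = 0.2278 and 3.9/√220 = 0.2629.
SE(x̄₁ − x̄₂) = √(0.2278² + 0.2629²) = 0.3479 for independent samples with unequal variances.
With z* = 1.960, the margin is 1.960 × 0.3479 = 0.6819.
x̄₁ − x̄₂ = 23.0 − 23.6 = -0.6000; the interval is -0.6000 ± 0.6819 = (-1.2819, 0.0819).
The interval (-1.2819, 0.0819) contains 0, so the difference is not significant.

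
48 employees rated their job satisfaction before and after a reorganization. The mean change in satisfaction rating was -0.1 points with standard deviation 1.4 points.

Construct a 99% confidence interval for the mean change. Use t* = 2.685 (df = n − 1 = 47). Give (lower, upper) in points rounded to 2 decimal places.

This is a matched-pairs design, so SE = s_d/√n = 1.4/√48 = 0.2021.
Margin = 2.685 × 0.2021 = 0.5426; the interval is -0.1 ± 0.5426 = (-0.64, 0.44).

(-0.64, 0.44)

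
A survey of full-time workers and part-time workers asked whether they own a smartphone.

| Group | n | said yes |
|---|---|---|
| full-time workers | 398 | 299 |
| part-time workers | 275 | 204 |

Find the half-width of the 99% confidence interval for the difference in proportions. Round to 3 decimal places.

p̂₁ = 299/398 = 0.7513 and p̂₂ = 204/275 = 0.7418.
SE₁ = √(p̂₁(1−p̂₁)/n₁) = √(0.7513·0.2487/398) = 0.02167; SE₂ = √(0.7418·0.2582/275) = 0.02639.
Independent samples: SE of the difference = √(SE₁² + SE₂²) = √(0.0004695889 + 0.0006964321) = 0.03415.
z* for 99% confidence is 2.576, so the margin of error is 2.576 × 0.03415 = 0.08797.

0.088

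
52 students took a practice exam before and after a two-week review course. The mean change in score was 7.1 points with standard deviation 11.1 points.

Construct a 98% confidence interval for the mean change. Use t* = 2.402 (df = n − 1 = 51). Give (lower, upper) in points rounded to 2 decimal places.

This is a matched-pairs design, so SE = s_d/√n = 11.1/√52 = 1.5393.
Margin = 2.402 × 1.5393 = 3.6974; the interval is 7.1 ± 3.6974 = (3.40, 10.80).

(3.40, 10.80)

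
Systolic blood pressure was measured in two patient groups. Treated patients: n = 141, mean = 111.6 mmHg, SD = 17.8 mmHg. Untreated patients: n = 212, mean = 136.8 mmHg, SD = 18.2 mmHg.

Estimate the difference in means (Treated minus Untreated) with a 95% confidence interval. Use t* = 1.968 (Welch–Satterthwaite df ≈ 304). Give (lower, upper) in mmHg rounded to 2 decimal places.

(-29.04, -21.36)

Per-group SEs: s₁/√n₁ = 17.8/√141 = 1.4990, s₂/√n₂ = 18.2/√212 = 1.2500.
Unpooled SE of the difference: √(2.247001 + 1.5625) = 1.9518.
Margin of error = t* · SE = 1.968 × 1.9518 = 3.8411.
x̄₁ − x̄₂ = 111.6 − 136.8 = -25.2000.
CI: -25.2000 ± 3.8411 = (-29.04, -21.36).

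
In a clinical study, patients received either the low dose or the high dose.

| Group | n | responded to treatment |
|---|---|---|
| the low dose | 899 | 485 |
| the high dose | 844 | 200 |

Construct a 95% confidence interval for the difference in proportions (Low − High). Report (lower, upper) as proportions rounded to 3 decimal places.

(0.259, 0.346)

Sample proportions: 485/899 = 0.5395, 200/844 = 0.2370.
Each SE is √(p̂(1−p̂)/n): √(0.5395·0.4605/899) = 0.01662 and √(0.2370·0.7630/844) = 0.01464.
SE(p̂₁ − p̂₂) = √(SE₁² + SE₂²) = √(0.0002762244 + 0.0002143296) = 0.02215, since the two samples are independent.
At 95% confidence z* = 1.960; margin = 1.960 × 0.02215 = 0.04341.
The difference is 0.5395 − 0.2370 = 0.3025, so the interval is 0.3025 ± 0.04341 = (0.259, 0.346).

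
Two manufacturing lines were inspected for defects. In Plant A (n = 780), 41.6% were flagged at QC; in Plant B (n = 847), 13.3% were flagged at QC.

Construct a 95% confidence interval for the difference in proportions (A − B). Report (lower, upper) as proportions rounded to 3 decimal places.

(0.242, 0.324)

The two standard errors are √(0.4160×0.5840/780) = 0.01765 and √(0.1330×0.8670/847) = 0.01167.
Because the samples are independent, SE_diff = √(0.01765² + 0.01167²) = 0.02116.
Using z* = 1.960 for 95%, ME = 1.960 × 0.02116 = 0.04147.
p̂₁ − p̂₂ = 0.2830; interval 0.2830 ± 0.04147 gives (0.242, 0.324).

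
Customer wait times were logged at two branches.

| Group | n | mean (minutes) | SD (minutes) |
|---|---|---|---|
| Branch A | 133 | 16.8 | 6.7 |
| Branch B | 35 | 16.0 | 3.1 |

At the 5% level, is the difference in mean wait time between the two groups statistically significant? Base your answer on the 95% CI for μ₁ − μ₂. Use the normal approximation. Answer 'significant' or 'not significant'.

SE₁ = s₁/√n₁ = 6.7/√133 = 0.5810; SE₂ = 3.1/√35 = 0.5240.
Independent samples, unequal variances: SE_diff = √(SE₁² + SE₂²) = √(0.337561 + 0.274576) = 0.7824.
z* = 1.960, so margin of error = 1.960 × 0.7824 = 1.5335.
Difference in means = 16.8 − 16.0 = 0.8000.
0.8000 ± 1.5335 → (-0.7335, 2.3335).
The interval (-0.7335, 2.3335) contains 0, so the difference is not significant.

not significant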